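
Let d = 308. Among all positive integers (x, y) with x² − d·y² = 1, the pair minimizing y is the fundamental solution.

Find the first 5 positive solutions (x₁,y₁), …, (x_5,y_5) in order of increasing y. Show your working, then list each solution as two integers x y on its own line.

√308 = [17; 1,1,4,1,1,34, …], period ℓ=6 (even) → k=5
k=0  a_k=17  p_k/q_k = 17/1
…
k=2  a_k=1  p_k/q_k = 35/2
…
k=4  a_k=1  p_k/q_k = 193/11
k=5  a_k=1  p_k/q_k = 351/20
→ (351, 20).  Check: 351²=123201, 308·20²=123200, difference 1.
n=2: (351,20)∘(351,20) = (351·351+308·20·20, 351·20+20·351) = (246401,14040)
n=3: (246401,14040)∘(351,20) = (351·246401+308·20·14040, 351·14040+20·246401) = (172973151,9856060)
n=4: (172973151,9856060)∘(351,20) = (351·172973151+308·20·9856060, 351·9856060+20·172973151) = (121426905601,6918940080)
n=5: (121426905601,6918940080)∘(351,20) = (351·121426905601+308·20·6918940080, 351·6918940080+20·121426905601) = (85241514758751,4857086080100)

351 20
246401 14040
172973151 9856060
121426905601 6918940080
85241514758751 4857086080100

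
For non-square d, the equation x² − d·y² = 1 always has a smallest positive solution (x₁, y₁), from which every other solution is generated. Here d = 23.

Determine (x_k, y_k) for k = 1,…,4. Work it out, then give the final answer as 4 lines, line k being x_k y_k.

√23 = [4; 1,3,1,8, …], period ℓ=4 (even) → k=3
step 0: (4, 1)  from 4·(1,0) + (0,1)
…
step 2: (19, 4)  from 3·(5,1) + (4,1)
step 3: (24, 5)  from 1·(19,4) + (5,1)
→ (24, 5).  Check: 24²=576, 23·5²=575, difference 1.
n=2: (24,5)∘(24,5) = (24·24+23·5·5, 24·5+5·24) = (1151,240)
n=3: (1151,240)∘(24,5) = (24·1151+23·5·240, 24·240+5·1151) = (55224,11515)
n=4: (55224,11515)∘(24,5) = (24·55224+23·5·11515, 24·11515+5·55224) = (2649601,552480)

24 5
1151 240
55224 11515
2649601 552480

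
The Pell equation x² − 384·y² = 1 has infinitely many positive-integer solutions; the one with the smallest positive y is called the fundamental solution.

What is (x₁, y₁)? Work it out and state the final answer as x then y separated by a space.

4801 245

√384 → a₀=19, period (1,1,2,9,2,1,1,38); ℓ=8 even so k=7
k=0  a_k=19  p_k/q_k = 19/1
…
k=3  a_k=2  p_k/q_k = 98/5
k=4  a_k=9  p_k/q_k = 921/47
k=5  a_k=2  p_k/q_k = 1940/99
k=6  a_k=1  p_k/q_k = 2861/146
k=7  a_k=1  p_k/q_k = 4801/245
(x₁, y₁) = (4801, 245);  4801² − 384·245² = 1 ✓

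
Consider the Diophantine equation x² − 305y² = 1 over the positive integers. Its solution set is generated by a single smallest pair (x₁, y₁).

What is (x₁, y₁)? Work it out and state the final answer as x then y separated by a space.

489 28

√305 = [17; 2,6,2,34, …], period ℓ=4 (even) → k=3
step 0: (17, 1)  from 17·(1,0) + (0,1)
…
step 2: (227, 13)  from 6·(35,2) + (17,1)
step 3: (489, 28)  from 2·(227,13) + (35,2)
→ (489, 28).  Check: 489²=239121, 305·28²=239120, difference 1.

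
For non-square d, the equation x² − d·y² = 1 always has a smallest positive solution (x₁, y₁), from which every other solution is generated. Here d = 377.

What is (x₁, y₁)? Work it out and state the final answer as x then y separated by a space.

233 12

[19; 2,2,2,38] for √377; ℓ=4 ⇒ convergent index 3
i=0: a=19 ⇒ p=19, q=1
i=1: a=2 ⇒ p=39, q=2
i=2: a=2 ⇒ p=97, q=5
i=3: a=2 ⇒ p=233, q=12
fundamental: x₁=233, y₁=12  (since 54289 − 377·144 = 1)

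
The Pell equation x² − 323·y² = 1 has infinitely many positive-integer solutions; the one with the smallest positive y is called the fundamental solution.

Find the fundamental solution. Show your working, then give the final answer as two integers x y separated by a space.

18 1

√323 → a₀=17, period (1,34); ℓ=2 even so k=1
k=0  a_k=17  p_k/q_k = 17/1
k=1  a_k=1  p_k/q_k = 18/1
→ (18, 1).  Check: 18²=324, 323·1²=323, difference 1.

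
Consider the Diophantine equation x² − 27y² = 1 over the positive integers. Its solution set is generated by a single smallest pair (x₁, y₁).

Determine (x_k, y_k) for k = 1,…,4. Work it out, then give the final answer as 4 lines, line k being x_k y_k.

d=27: √d = [5; 5,10] (ℓ=2, even), read p_1/q_1
k=0  a_k=5  p_k/q_k = 5/1
k=1  a_k=5  p_k/q_k = 26/5
(x₁, y₁) = (26, 5);  26² − 27·5² = 1 ✓
n=2: (26,5)∘(26,5) = (26·26+27·5·5, 26·5+5·26) = (1351,260)
n=3: (1351,260)∘(26,5) = (26·1351+27·5·260, 26·260+5·1351) = (70226,13515)
n=4: (70226,13515)∘(26,5) = (26·70226+27·5·13515, 26·13515+5·70226) = (3650401,702520)

26 5
1351 260
70226 13515
3650401 702520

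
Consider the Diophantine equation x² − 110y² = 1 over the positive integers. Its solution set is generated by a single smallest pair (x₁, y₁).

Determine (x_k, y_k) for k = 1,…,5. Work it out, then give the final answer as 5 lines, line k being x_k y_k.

√110 → a₀=10, period (2,20); ℓ=2 even so k=1
a_0=10:  p_0=10·1+0=10,  q_0=10·0+1=1
a_1=2:  p_1=2·10+1=21,  q_1=2·1+0=2
(x₁, y₁) = (21, 2);  21² − 110·2² = 1 ✓
(x_2, y_2) = (21·21 + 110·2·2, 21·2 + 2·21) = (881, 84)
(x_3, y_3) = (21·881 + 110·2·84, 21·84 + 2·881) = (36981, 3526)
(x_4, y_4) = (21·36981 + 110·2·3526, 21·3526 + 2·36981) = (1552321, 148008)
(x_5, y_5) = (21·1552321 + 110·2·148008, 21·148008 + 2·1552321) = (65160501, 6212810)

21 2
881 84
36981 3526
1552321 148008
65160501 6212810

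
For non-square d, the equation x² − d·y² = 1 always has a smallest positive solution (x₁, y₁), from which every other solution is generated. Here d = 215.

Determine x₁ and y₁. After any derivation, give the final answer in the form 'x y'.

44 3

d=215: √d = [14; 1,1,1,28] (ℓ=4, even), read p_3/q_3
i=0: a=14 ⇒ p=14, q=1
i=1: a=1 ⇒ p=15, q=1
i=2: a=1 ⇒ p=29, q=2
i=3: a=1 ⇒ p=44, q=3
(x₁, y₁) = (44, 3);  44² − 215·3² = 1 ✓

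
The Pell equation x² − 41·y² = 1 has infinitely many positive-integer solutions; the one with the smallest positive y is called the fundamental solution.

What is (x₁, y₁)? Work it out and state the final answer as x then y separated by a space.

[6; 2,2,12] for √41; ℓ=3 ⇒ convergent index 5
k=0  a_k=6  p_k/q_k = 6/1
…
k=2  a_k=2  p_k/q_k = 32/5
k=3  a_k=12  p_k/q_k = 397/62
k=4  a_k=2  p_k/q_k = 826/129
k=5  a_k=2  p_k/q_k = 2049/320
fundamental: x₁=2049, y₁=320  (since 4198401 − 41·102400 = 1)

2049 320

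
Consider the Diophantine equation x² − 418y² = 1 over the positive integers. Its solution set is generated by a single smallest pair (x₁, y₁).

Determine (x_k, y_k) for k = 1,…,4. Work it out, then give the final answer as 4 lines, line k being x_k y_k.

[20; 2,4,20,4,2,40] for √418; ℓ=6 ⇒ convergent index 5
a_0=20:  p_0=20·1+0=20,  q_0=20·0+1=1
a_1=2:  p_1=2·20+1=41,  q_1=2·1+0=2
a_2=4:  p_2=4·41+20=184,  q_2=4·2+1=9
…
a_4=4:  p_4=4·3721+184=15068,  q_4=4·182+9=737
a_5=2:  p_5=2·15068+3721=33857,  q_5=2·737+182=1656
fundamental: x₁=33857, y₁=1656  (since 1146296449 − 418·2742336 = 1)
(33857+1656√418)^2 = 2292592897 + 112134384√418
(33857+1656√418)^3 = 155240635393601 + 7593067676520√418
(33857+1656√418)^4 = 10511964382749705217 + 514156984535740896√418

33857 1656
2292592897 112134384
155240635393601 7593067676520
10511964382749705217 514156984535740896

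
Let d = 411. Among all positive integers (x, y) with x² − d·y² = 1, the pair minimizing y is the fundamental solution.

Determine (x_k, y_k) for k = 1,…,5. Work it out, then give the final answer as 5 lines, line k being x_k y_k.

[20; 3,1,1,1,19,1,1,1,3,40] for √411; ℓ=10 ⇒ convergent index 9
i=0: a=20 ⇒ p=20, q=1
i=1: a=3 ⇒ p=61, q=3
…
i=3: a=1 ⇒ p=142, q=7
…
i=8: a=1 ⇒ p=13583, q=670
i=9: a=3 ⇒ p=49730, q=2453
fundamental: x₁=49730, y₁=2453  (since 2473072900 − 411·6017209 = 1)
k=2:  x_2 = 49730·49730+411·2453·2453 = 4946145799,  y_2 = 49730·2453+2453·49730 = 243975380
k=3:  x_3 = 49730·4946145799+411·2453·243975380 = 491943661118810,  y_3 = 49730·243975380+2453·4946145799 = 24265791292347
k=4:  x_4 = 49730·491943661118810+411·2453·24265791292347 = 48928716529930696801,  y_4 = 49730·24265791292347+2453·491943661118810 = 2413475601692857240
k=5:  x_5 = 49730·48928716529930696801+411·2453·2413475601692857240 = 4866450145574963442708650,  y_5 = 49730·2413475601692857240+2453·48928716529930696801 = 240044283320105789798053

49730 2453
4946145799 243975380
491943661118810 24265791292347
48928716529930696801 2413475601692857240
4866450145574963442708650 240044283320105789798053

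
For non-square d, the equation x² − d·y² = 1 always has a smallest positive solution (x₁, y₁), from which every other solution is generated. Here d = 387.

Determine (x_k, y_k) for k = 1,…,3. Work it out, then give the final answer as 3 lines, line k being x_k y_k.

3482 177
24248647 1232628
168867574226 8584021215

[19; 1,2,19,2,1,38] for √387; ℓ=6 ⇒ convergent index 5
a_0=19:  p_0=19·1+0=19,  q_0=19·0+1=1
a_1=1:  p_1=1·19+1=20,  q_1=1·1+0=1
a_2=2:  p_2=2·20+19=59,  q_2=2·1+1=3
…
a_4=2:  p_4=2·1141+59=2341,  q_4=2·58+3=119
a_5=1:  p_5=1·2341+1141=3482,  q_5=1·119+58=177
→ (3482, 177).  Check: 3482²=12124324, 387·177²=12124323, difference 1.
n=2: (3482,177)∘(3482,177) = (3482·3482+387·177·177, 3482·177+177·3482) = (24248647,1232628)
n=3: (24248647,1232628)∘(3482,177) = (3482·24248647+387·177·1232628, 3482·1232628+177·24248647) = (168867574226,8584021215)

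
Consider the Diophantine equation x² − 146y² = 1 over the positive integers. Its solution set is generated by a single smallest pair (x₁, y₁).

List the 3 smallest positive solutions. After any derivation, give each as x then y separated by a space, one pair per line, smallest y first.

145 12
42049 3480
12194065 1009188

d=146: √d = [12; 12,24] (ℓ=2, even), read p_1/q_1
i=0: a=12 ⇒ p=12, q=1
i=1: a=12 ⇒ p=145, q=12
→ (145, 12).  Check: 145²=21025, 146·12²=21024, difference 1.
k=2:  x_2 = 145·145+146·12·12 = 42049,  y_2 = 145·12+12·145 = 3480
k=3:  x_3 = 145·42049+146·12·3480 = 12194065,  y_3 = 145·3480+12·42049 = 1009188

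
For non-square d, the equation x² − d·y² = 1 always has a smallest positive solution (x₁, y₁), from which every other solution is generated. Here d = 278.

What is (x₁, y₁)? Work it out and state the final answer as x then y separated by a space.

√278 → a₀=16, period (1,2,16,2,1,32); ℓ=6 even so k=5
i=0: a=16 ⇒ p=16, q=1
…
i=3: a=16 ⇒ p=817, q=49
i=4: a=2 ⇒ p=1684, q=101
i=5: a=1 ⇒ p=2501, q=150
fundamental: x₁=2501, y₁=150  (since 6255001 − 278·22500 = 1)

2501 150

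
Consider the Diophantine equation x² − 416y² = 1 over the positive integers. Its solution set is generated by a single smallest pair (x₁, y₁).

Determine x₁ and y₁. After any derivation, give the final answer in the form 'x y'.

5201 255

[20; 2,1,1,9,1,1,2,40] for √416; ℓ=8 ⇒ convergent index 7
i=0: a=20 ⇒ p=20, q=1
…
i=2: a=1 ⇒ p=61, q=3
i=3: a=1 ⇒ p=102, q=5
i=4: a=9 ⇒ p=979, q=48
…
i=6: a=1 ⇒ p=2060, q=101
i=7: a=2 ⇒ p=5201, q=255
fundamental: x₁=5201, y₁=255  (since 27050401 − 416·65025 = 1)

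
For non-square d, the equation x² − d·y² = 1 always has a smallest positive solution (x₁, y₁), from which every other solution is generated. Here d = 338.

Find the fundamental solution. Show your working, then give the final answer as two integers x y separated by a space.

114243 6214

√338 → a₀=18, period (2,1,1,2,36); ℓ=5 odd so k=9
k=0  a_k=18  p_k/q_k = 18/1
…
k=4  a_k=2  p_k/q_k = 239/13
k=5  a_k=36  p_k/q_k = 8696/473
k=6  a_k=2  p_k/q_k = 17631/959
k=7  a_k=1  p_k/q_k = 26327/1432
k=8  a_k=1  p_k/q_k = 43958/2391
k=9  a_k=2  p_k/q_k = 114243/6214
(x₁, y₁) = (114243, 6214);  114243² − 338·6214² = 1 ✓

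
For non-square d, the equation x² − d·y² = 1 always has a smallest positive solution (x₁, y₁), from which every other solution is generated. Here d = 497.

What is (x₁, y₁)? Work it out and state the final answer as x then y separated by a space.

√497 = [22; 3,2,2,5,6,5,2,2,3,44, …], period ℓ=10 (even) → k=9
step 0: (22, 1)  from 22·(1,0) + (0,1)
step 1: (67, 3)  from 3·(22,1) + (1,0)
…
step 3: (379, 17)  from 2·(156,7) + (67,3)
…
step 7: (143637, 6443)  from 2·(65476,2937) + (12685,569)
step 8: (352750, 15823)  from 2·(143637,6443) + (65476,2937)
step 9: (1201887, 53912)  from 3·(352750,15823) + (143637,6443)
(x₁, y₁) = (1201887, 53912);  1201887² − 497·53912² = 1 ✓

1201887 53912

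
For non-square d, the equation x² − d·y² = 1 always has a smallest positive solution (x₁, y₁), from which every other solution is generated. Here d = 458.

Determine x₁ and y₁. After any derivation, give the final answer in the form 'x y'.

22899 1070

[21; 2,2,42] for √458; ℓ=3 ⇒ convergent index 5
step 0: (21, 1)  from 21·(1,0) + (0,1)
step 1: (43, 2)  from 2·(21,1) + (1,0)
…
step 3: (4537, 212)  from 42·(107,5) + (43,2)
step 4: (9181, 429)  from 2·(4537,212) + (107,5)
step 5: (22899, 1070)  from 2·(9181,429) + (4537,212)
(x₁, y₁) = (22899, 1070);  22899² − 458·1070² = 1 ✓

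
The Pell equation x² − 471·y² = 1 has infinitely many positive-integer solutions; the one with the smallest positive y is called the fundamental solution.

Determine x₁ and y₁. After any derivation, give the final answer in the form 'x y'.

7838695 361188

d=471: √d = [21; 1,2,2,1,3,…,2,1,42] (ℓ=14, even), read p_13/q_13
step 0: (21, 1)  from 21·(1,0) + (0,1)
step 1: (22, 1)  from 1·(21,1) + (1,0)
step 2: (65, 3)  from 2·(22,1) + (21,1)
…
step 9: (644804, 29711)  from 3·(198665,9154) + (48809,2249)
step 10: (843469, 38865)  from 1·(644804,29711) + (198665,9154)
…
step 12: (5506953, 253747)  from 2·(2331742,107441) + (843469,38865)
step 13: (7838695, 361188)  from 1·(5506953,253747) + (2331742,107441)
fundamental: x₁=7838695, y₁=361188  (since 61445139303025 − 471·130456771344 = 1)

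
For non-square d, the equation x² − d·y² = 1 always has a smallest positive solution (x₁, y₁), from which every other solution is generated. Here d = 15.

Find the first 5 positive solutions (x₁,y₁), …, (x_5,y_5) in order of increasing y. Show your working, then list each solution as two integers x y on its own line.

4 1
31 8
244 63
1921 496
15124 3905

√15 = [3; 1,6, …], period ℓ=2 (even) → k=1
a_0=3:  p_0=3·1+0=3,  q_0=3·0+1=1
a_1=1:  p_1=1·3+1=4,  q_1=1·1+0=1
→ (4, 1).  Check: 4²=16, 15·1²=15, difference 1.
(4+1√15)^2 = 31 + 8√15
(4+1√15)^3 = 244 + 63√15
(4+1√15)^4 = 1921 + 496√15
(4+1√15)^5 = 15124 + 3905√15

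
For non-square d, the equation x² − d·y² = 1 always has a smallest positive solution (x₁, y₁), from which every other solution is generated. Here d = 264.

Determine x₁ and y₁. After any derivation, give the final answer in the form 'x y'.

65 4

√264 → a₀=16, period (4,32); ℓ=2 even so k=1
k=0  a_k=16  p_k/q_k = 16/1
k=1  a_k=4  p_k/q_k = 65/4
(x₁, y₁) = (65, 4);  65² − 264·4² = 1 ✓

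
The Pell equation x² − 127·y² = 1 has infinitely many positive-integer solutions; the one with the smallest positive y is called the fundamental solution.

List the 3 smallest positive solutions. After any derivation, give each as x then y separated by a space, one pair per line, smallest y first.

4730624 419775
44757606858751 3971595379200
423462818377139450624 37576248838264821825

[11; 3,1,2,2,7,11,7,2,2,1,3,22] for √127; ℓ=12 ⇒ convergent index 11
step 0: (11, 1)  from 11·(1,0) + (0,1)
…
step 3: (124, 11)  from 2·(45,4) + (34,3)
…
step 5: (2175, 193)  from 7·(293,26) + (124,11)
…
step 9: (906941, 80478)  from 2·(367620,32621) + (171701,15236)
step 10: (1274561, 113099)  from 1·(906941,80478) + (367620,32621)
step 11: (4730624, 419775)  from 3·(1274561,113099) + (906941,80478)
→ (4730624, 419775).  Check: 4730624²=22378803429376, 127·419775²=22378803429375, difference 1.
(x_2, y_2) = (4730624·4730624 + 127·419775·419775, 4730624·419775 + 419775·4730624) = (44757606858751, 3971595379200)
(x_3, y_3) = (4730624·44757606858751 + 127·419775·3971595379200, 4730624·3971595379200 + 419775·44757606858751) = (423462818377139450624, 37576248838264821825)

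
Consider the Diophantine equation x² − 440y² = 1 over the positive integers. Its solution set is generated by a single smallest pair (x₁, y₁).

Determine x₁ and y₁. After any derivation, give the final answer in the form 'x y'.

[20; 1,40] for √440; ℓ=2 ⇒ convergent index 1
k=0  a_k=20  p_k/q_k = 20/1
k=1  a_k=1  p_k/q_k = 21/1
fundamental: x₁=21, y₁=1  (since 441 − 440·1 = 1)

21 1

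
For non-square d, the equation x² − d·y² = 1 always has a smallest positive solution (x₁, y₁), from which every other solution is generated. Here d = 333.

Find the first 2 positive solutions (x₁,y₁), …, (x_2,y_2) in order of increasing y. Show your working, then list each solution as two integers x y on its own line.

73 4
10657 584

√333 = [18; 4,36, …], period ℓ=2 (even) → k=1
i=0: a=18 ⇒ p=18, q=1
i=1: a=4 ⇒ p=73, q=4
(x₁, y₁) = (73, 4);  73² − 333·4² = 1 ✓
n=2: (73,4)∘(73,4) = (73·73+333·4·4, 73·4+4·73) = (10657,584)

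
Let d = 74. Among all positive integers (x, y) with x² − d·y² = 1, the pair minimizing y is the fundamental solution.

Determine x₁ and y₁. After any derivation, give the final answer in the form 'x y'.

√74 → a₀=8, period (1,1,1,1,16); ℓ=5 odd so k=9
a_0=8:  p_0=8·1+0=8,  q_0=8·0+1=1
…
a_2=1:  p_2=1·9+8=17,  q_2=1·1+1=2
a_3=1:  p_3=1·17+9=26,  q_3=1·2+1=3
a_4=1:  p_4=1·26+17=43,  q_4=1·3+2=5
a_5=16:  p_5=16·43+26=714,  q_5=16·5+3=83
a_6=1:  p_6=1·714+43=757,  q_6=1·83+5=88
a_7=1:  p_7=1·757+714=1471,  q_7=1·88+83=171
a_8=1:  p_8=1·1471+757=2228,  q_8=1·171+88=259
a_9=1:  p_9=1·2228+1471=3699,  q_9=1·259+171=430
(x₁, y₁) = (3699, 430);  3699² − 74·430² = 1 ✓

3699 430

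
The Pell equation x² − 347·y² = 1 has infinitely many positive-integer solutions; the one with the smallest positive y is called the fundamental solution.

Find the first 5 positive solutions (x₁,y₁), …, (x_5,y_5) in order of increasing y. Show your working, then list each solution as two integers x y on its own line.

641602 34443
823306252807 44197395372
1056469876826312026 56714274530897445
1355666371822207590758497 72775983935101527618408
1739596510986687599414840072362 93386433689401306371520721787

[18; 1,1,1,2,4,…,1,1,36] for √347; ℓ=14 ⇒ convergent index 13
step 0: (18, 1)  from 18·(1,0) + (0,1)
…
step 2: (37, 2)  from 1·(19,1) + (18,1)
step 3: (56, 3)  from 1·(37,2) + (19,1)
…
step 12: (402885, 21628)  from 1·(238717,12815) + (164168,8813)
step 13: (641602, 34443)  from 1·(402885,21628) + (238717,12815)
fundamental: x₁=641602, y₁=34443  (since 411653126404 − 347·1186320249 = 1)
k=2:  x_2 = 641602·641602+347·34443·34443 = 823306252807,  y_2 = 641602·34443+34443·641602 = 44197395372
k=3:  x_3 = 641602·823306252807+347·34443·44197395372 = 1056469876826312026,  y_3 = 641602·44197395372+34443·823306252807 = 56714274530897445
k=4:  x_4 = 641602·1056469876826312026+347·34443·56714274530897445 = 1355666371822207590758497,  y_4 = 641602·56714274530897445+34443·1056469876826312026 = 72775983935101527618408
k=5:  x_5 = 641602·1355666371822207590758497+347·34443·72775983935101527618408 = 1739596510986687599414840072362,  y_5 = 641602·72775983935101527618408+34443·1355666371822207590758497 = 93386433689401306371520721787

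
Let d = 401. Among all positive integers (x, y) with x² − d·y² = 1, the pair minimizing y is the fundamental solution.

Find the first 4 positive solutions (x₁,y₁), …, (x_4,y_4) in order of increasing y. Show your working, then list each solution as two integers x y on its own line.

801 40
1283201 64080
2055687201 102656120
3293209612801 164455040160

√401 → a₀=20, period (40); ℓ=1 odd so k=1
k=0  a_k=20  p_k/q_k = 20/1
k=1  a_k=40  p_k/q_k = 801/40
→ (801, 40).  Check: 801²=641601, 401·40²=641600, difference 1.
(x_2, y_2) = (801·801 + 401·40·40, 801·40 + 40·801) = (1283201, 64080)
(x_3, y_3) = (801·1283201 + 401·40·64080, 801·64080 + 40·1283201) = (2055687201, 102656120)
(x_4, y_4) = (801·2055687201 + 401·40·102656120, 801·102656120 + 40·2055687201) = (3293209612801, 164455040160)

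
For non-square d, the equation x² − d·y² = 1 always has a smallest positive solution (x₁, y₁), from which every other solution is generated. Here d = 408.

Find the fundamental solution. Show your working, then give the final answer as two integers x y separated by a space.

101 5

[20; 5,40] for √408; ℓ=2 ⇒ convergent index 1
step 0: (20, 1)  from 20·(1,0) + (0,1)
step 1: (101, 5)  from 5·(20,1) + (1,0)
→ (101, 5).  Check: 101²=10201, 408·5²=10200, difference 1.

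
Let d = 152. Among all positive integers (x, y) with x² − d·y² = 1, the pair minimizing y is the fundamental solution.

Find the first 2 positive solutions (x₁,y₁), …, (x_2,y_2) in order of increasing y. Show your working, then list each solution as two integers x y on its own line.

37 3
2737 222

√152 → a₀=12, period (3,24); ℓ=2 even so k=1
i=0: a=12 ⇒ p=12, q=1
i=1: a=3 ⇒ p=37, q=3
fundamental: x₁=37, y₁=3  (since 1369 − 152·9 = 1)
k=2:  x_2 = 37·37+152·3·3 = 2737,  y_2 = 37·3+3·37 = 222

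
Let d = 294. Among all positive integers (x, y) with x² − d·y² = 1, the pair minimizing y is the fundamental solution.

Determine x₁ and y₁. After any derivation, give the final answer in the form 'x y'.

√294 = [17; 6,1,4,1,6,34, …], period ℓ=6 (even) → k=5
step 0: (17, 1)  from 17·(1,0) + (0,1)
step 1: (103, 6)  from 6·(17,1) + (1,0)
…
step 4: (703, 41)  from 1·(583,34) + (120,7)
step 5: (4801, 280)  from 6·(703,41) + (583,34)
→ (4801, 280).  Check: 4801²=23049601, 294·280²=23049600, difference 1.

4801 280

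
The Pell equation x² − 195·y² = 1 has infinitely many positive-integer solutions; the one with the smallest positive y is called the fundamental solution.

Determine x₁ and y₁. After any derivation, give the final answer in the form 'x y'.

14 1

√195 → a₀=13, period (1,26); ℓ=2 even so k=1
i=0: a=13 ⇒ p=13, q=1
i=1: a=1 ⇒ p=14, q=1
fundamental: x₁=14, y₁=1  (since 196 − 195·1 = 1)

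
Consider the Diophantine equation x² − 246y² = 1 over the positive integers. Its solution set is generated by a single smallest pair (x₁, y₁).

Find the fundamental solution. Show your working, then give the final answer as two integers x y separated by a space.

88805 5662

√246 = [15; 1,2,5,1,14,1,5,2,1,30, …], period ℓ=10 (even) → k=9
i=0: a=15 ⇒ p=15, q=1
…
i=2: a=2 ⇒ p=47, q=3
i=3: a=5 ⇒ p=251, q=16
…
i=5: a=14 ⇒ p=4423, q=282
…
i=8: a=2 ⇒ p=60777, q=3875
i=9: a=1 ⇒ p=88805, q=5662
fundamental: x₁=88805, y₁=5662  (since 7886328025 − 246·32058244 = 1)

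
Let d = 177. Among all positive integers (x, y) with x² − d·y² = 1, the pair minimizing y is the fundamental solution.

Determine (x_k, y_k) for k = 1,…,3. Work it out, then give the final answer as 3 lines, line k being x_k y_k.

[13; 3,3,2,8,2,3,3,26] for √177; ℓ=8 ⇒ convergent index 7
i=0: a=13 ⇒ p=13, q=1
i=1: a=3 ⇒ p=40, q=3
i=2: a=3 ⇒ p=133, q=10
i=3: a=2 ⇒ p=306, q=23
…
i=5: a=2 ⇒ p=5468, q=411
i=6: a=3 ⇒ p=18985, q=1427
i=7: a=3 ⇒ p=62423, q=4692
→ (62423, 4692).  Check: 62423²=3896630929, 177·4692²=3896630928, difference 1.
n=2: (62423,4692)∘(62423,4692) = (62423·62423+177·4692·4692, 62423·4692+4692·62423) = (7793261857,585777432)
n=3: (7793261857,585777432)∘(62423,4692) = (62423·7793261857+177·4692·585777432, 62423·585777432+4692·7793261857) = (972957569736599,73131969270780)

62423 4692
7793261857 585777432
972957569736599 73131969270780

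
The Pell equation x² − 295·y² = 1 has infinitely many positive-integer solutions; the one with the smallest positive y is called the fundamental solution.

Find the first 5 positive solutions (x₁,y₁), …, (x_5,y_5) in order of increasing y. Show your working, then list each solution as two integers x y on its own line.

2024999 117900
8201241900001 477494764200
33215013292518224999 1933852840020353700
134520737404664024967600001 7832100134376274949528400
544808717447381276777437550624999 31719989880021710940200100589500

d=295: √d = [17; 5,1,2,3,2,6,2,3,2,1,5,34] (ℓ=12, even), read p_11/q_11
step 0: (17, 1)  from 17·(1,0) + (0,1)
step 1: (86, 5)  from 5·(17,1) + (1,0)
step 2: (103, 6)  from 1·(86,5) + (17,1)
…
step 4: (979, 57)  from 3·(292,17) + (103,6)
step 5: (2250, 131)  from 2·(979,57) + (292,17)
step 6: (14479, 843)  from 6·(2250,131) + (979,57)
step 7: (31208, 1817)  from 2·(14479,843) + (2250,131)
step 8: (108103, 6294)  from 3·(31208,1817) + (14479,843)
step 9: (247414, 14405)  from 2·(108103,6294) + (31208,1817)
step 10: (355517, 20699)  from 1·(247414,14405) + (108103,6294)
step 11: (2024999, 117900)  from 5·(355517,20699) + (247414,14405)
(x₁, y₁) = (2024999, 117900);  2024999² − 295·117900² = 1 ✓
k=2:  x_2 = 2024999·2024999+295·117900·117900 = 8201241900001,  y_2 = 2024999·117900+117900·2024999 = 477494764200
k=3:  x_3 = 2024999·8201241900001+295·117900·477494764200 = 33215013292518224999,  y_3 = 2024999·477494764200+117900·8201241900001 = 1933852840020353700
k=4:  x_4 = 2024999·33215013292518224999+295·117900·1933852840020353700 = 134520737404664024967600001,  y_4 = 2024999·1933852840020353700+117900·33215013292518224999 = 7832100134376274949528400
k=5:  x_5 = 2024999·134520737404664024967600001+295·117900·7832100134376274949528400 = 544808717447381276777437550624999,  y_5 = 2024999·7832100134376274949528400+117900·134520737404664024967600001 = 31719989880021710940200100589500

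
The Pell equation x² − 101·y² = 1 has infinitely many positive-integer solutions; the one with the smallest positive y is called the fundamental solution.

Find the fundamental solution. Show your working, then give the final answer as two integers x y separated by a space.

[10; 20] for √101; ℓ=1 ⇒ convergent index 1
k=0  a_k=10  p_k/q_k = 10/1
k=1  a_k=20  p_k/q_k = 201/20
fundamental: x₁=201, y₁=20  (since 40401 − 101·400 = 1)

201 20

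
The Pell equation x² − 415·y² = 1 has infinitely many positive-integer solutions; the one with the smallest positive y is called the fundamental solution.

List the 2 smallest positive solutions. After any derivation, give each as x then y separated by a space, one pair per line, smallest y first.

18412804 903849
678062702284831 33284788965192

[20; 2,1,2,4,6,…,1,2,40] for √415; ℓ=16 ⇒ convergent index 15
k=0  a_k=20  p_k/q_k = 20/1
k=1  a_k=2  p_k/q_k = 41/2
k=2  a_k=1  p_k/q_k = 61/3
…
k=8  a_k=3  p_k/q_k = 33939/1666
…
k=11  a_k=6  p_k/q_k = 508372/24955
…
k=13  a_k=2  p_k/q_k = 4730294/232201
k=14  a_k=1  p_k/q_k = 6841255/335824
k=15  a_k=2  p_k/q_k = 18412804/903849
→ (18412804, 903849).  Check: 18412804²=339031351142416, 415·903849²=339031351142415, difference 1.
(18412804+903849√415)^2 = 678062702284831 + 33284788965192√415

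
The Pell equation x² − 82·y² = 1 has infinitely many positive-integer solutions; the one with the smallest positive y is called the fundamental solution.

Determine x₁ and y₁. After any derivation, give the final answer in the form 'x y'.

d=82: √d = [9; 18] (ℓ=1, odd), read p_1/q_1
step 0: (9, 1)  from 9·(1,0) + (0,1)
step 1: (163, 18)  from 18·(9,1) + (1,0)
→ (163, 18).  Check: 163²=26569, 82·18²=26568, difference 1.

163 18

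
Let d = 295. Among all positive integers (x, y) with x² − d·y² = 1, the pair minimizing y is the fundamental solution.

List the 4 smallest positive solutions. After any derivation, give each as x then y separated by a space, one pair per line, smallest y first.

d=295: √d = [17; 5,1,2,3,2,6,2,3,2,1,5,34] (ℓ=12, even), read p_11/q_11
step 0: (17, 1)  from 17·(1,0) + (0,1)
step 1: (86, 5)  from 5·(17,1) + (1,0)
step 2: (103, 6)  from 1·(86,5) + (17,1)
…
step 5: (2250, 131)  from 2·(979,57) + (292,17)
…
step 7: (31208, 1817)  from 2·(14479,843) + (2250,131)
…
step 9: (247414, 14405)  from 2·(108103,6294) + (31208,1817)
step 10: (355517, 20699)  from 1·(247414,14405) + (108103,6294)
step 11: (2024999, 117900)  from 5·(355517,20699) + (247414,14405)
→ (2024999, 117900).  Check: 2024999²=4100620950001, 295·117900²=4100620950000, difference 1.
(x_2, y_2) = (2024999·2024999 + 295·117900·117900, 2024999·117900 + 117900·2024999) = (8201241900001, 477494764200)
(x_3, y_3) = (2024999·8201241900001 + 295·117900·477494764200, 2024999·477494764200 + 117900·8201241900001) = (33215013292518224999, 1933852840020353700)
(x_4, y_4) = (2024999·33215013292518224999 + 295·117900·1933852840020353700, 2024999·1933852840020353700 + 117900·33215013292518224999) = (134520737404664024967600001, 7832100134376274949528400)

2024999 117900
8201241900001 477494764200
33215013292518224999 1933852840020353700
134520737404664024967600001 7832100134376274949528400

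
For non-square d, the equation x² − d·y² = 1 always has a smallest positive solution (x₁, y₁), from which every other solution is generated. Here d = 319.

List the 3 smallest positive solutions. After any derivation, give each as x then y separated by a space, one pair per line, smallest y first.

[17; 1,6,5,1,4,…,6,1,34] for √319; ℓ=14 ⇒ convergent index 13
k=0  a_k=17  p_k/q_k = 17/1
k=1  a_k=1  p_k/q_k = 18/1
k=2  a_k=6  p_k/q_k = 125/7
k=3  a_k=5  p_k/q_k = 643/36
…
k=5  a_k=4  p_k/q_k = 3715/208
k=6  a_k=3  p_k/q_k = 11913/667
k=7  a_k=1  p_k/q_k = 15628/875
k=8  a_k=3  p_k/q_k = 58797/3292
k=9  a_k=4  p_k/q_k = 250816/14043
k=10  a_k=1  p_k/q_k = 309613/17335
k=11  a_k=5  p_k/q_k = 1798881/100718
k=12  a_k=6  p_k/q_k = 11102899/621643
k=13  a_k=1  p_k/q_k = 12901780/722361
(x₁, y₁) = (12901780, 722361);  12901780² − 319·722361² = 1 ✓
n=2: (12901780,722361)∘(12901780,722361) = (12901780·12901780+319·722361·722361, 12901780·722361+722361·12901780) = (332911854336799,18639485405160)
n=3: (332911854336799,18639485405160)∘(12901780,722361) = (12901780·332911854336799+319·722361·18639485405160, 12901780·18639485405160+722361·332911854336799) = (8590311008090840302660,480965080021169647239)

12901780 722361
332911854336799 18639485405160
8590311008090840302660 480965080021169647239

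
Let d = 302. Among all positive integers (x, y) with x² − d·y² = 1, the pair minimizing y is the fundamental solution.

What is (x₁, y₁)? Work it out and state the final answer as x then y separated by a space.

4276623 246092

√302 = [17; 2,1,1,1,4,…,1,2,34, …], period ℓ=16 (even) → k=15
i=0: a=17 ⇒ p=17, q=1
i=1: a=2 ⇒ p=35, q=2
i=2: a=1 ⇒ p=52, q=3
…
i=4: a=1 ⇒ p=139, q=8
i=5: a=4 ⇒ p=643, q=37
…
i=7: a=1 ⇒ p=2068, q=119
…
i=10: a=2 ⇒ p=107675, q=6196
i=11: a=4 ⇒ p=467281, q=26889
…
i=14: a=1 ⇒ p=1617193, q=93059
i=15: a=2 ⇒ p=4276623, q=246092
(x₁, y₁) = (4276623, 246092);  4276623² − 302·246092² = 1 ✓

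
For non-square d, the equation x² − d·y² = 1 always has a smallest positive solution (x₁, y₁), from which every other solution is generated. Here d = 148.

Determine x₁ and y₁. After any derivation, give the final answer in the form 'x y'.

73 6

d=148: √d = [12; 6,24] (ℓ=2, even), read p_1/q_1
k=0  a_k=12  p_k/q_k = 12/1
k=1  a_k=6  p_k/q_k = 73/6
(x₁, y₁) = (73, 6);  73² − 148·6² = 1 ✓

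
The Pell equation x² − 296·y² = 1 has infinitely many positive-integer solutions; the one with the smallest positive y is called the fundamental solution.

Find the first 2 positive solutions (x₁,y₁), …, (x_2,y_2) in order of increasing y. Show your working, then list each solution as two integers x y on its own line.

√296 = [17; 4,1,7,1,4,34, …], period ℓ=6 (even) → k=5
k=0  a_k=17  p_k/q_k = 17/1
…
k=2  a_k=1  p_k/q_k = 86/5
k=3  a_k=7  p_k/q_k = 671/39
k=4  a_k=1  p_k/q_k = 757/44
k=5  a_k=4  p_k/q_k = 3699/215
fundamental: x₁=3699, y₁=215  (since 13682601 − 296·46225 = 1)
(x_2, y_2) = (3699·3699 + 296·215·215, 3699·215 + 215·3699) = (27365201, 1590570)

3699 215
27365201 1590570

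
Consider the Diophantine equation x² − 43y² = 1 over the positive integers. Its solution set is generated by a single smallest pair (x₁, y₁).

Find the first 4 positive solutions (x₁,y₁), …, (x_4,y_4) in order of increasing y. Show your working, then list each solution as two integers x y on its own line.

3482 531
24248647 3697884
168867574226 25752063645
1175993762661217 179337367525896

[6; 1,1,3,1,5,1,3,1,1,12] for √43; ℓ=10 ⇒ convergent index 9
step 0: (6, 1)  from 6·(1,0) + (0,1)
step 1: (7, 1)  from 1·(6,1) + (1,0)
step 2: (13, 2)  from 1·(7,1) + (6,1)
…
step 4: (59, 9)  from 1·(46,7) + (13,2)
step 5: (341, 52)  from 5·(59,9) + (46,7)
…
step 7: (1541, 235)  from 3·(400,61) + (341,52)
step 8: (1941, 296)  from 1·(1541,235) + (400,61)
step 9: (3482, 531)  from 1·(1941,296) + (1541,235)
→ (3482, 531).  Check: 3482²=12124324, 43·531²=12124323, difference 1.
(x_2, y_2) = (3482·3482 + 43·531·531, 3482·531 + 531·3482) = (24248647, 3697884)
(x_3, y_3) = (3482·24248647 + 43·531·3697884, 3482·3697884 + 531·24248647) = (168867574226, 25752063645)
(x_4, y_4) = (3482·168867574226 + 43·531·25752063645, 3482·25752063645 + 531·168867574226) = (1175993762661217, 179337367525896)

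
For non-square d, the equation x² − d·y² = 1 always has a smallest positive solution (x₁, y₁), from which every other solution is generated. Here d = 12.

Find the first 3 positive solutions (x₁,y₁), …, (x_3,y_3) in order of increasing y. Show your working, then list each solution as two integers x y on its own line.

7 2
97 28
1351 390

√12 = [3; 2,6, …], period ℓ=2 (even) → k=1
step 0: (3, 1)  from 3·(1,0) + (0,1)
step 1: (7, 2)  from 2·(3,1) + (1,0)
→ (7, 2).  Check: 7²=49, 12·2²=48, difference 1.
(x_2, y_2) = (7·7 + 12·2·2, 7·2 + 2·7) = (97, 28)
(x_3, y_3) = (7·97 + 12·2·28, 7·28 + 2·97) = (1351, 390)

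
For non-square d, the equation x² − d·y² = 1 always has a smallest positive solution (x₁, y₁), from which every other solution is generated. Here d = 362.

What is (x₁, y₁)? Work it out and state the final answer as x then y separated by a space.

723 38

√362 → a₀=19, period (38); ℓ=1 odd so k=1
i=0: a=19 ⇒ p=19, q=1
i=1: a=38 ⇒ p=723, q=38
→ (723, 38).  Check: 723²=522729, 362·38²=522728, difference 1.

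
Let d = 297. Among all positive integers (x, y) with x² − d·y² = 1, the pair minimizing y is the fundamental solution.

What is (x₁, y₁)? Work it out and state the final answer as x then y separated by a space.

48599 2820

[17; 4,3,1,1,2,1,1,3,4,34] for √297; ℓ=10 ⇒ convergent index 9
step 0: (17, 1)  from 17·(1,0) + (0,1)
…
step 2: (224, 13)  from 3·(69,4) + (17,1)
…
step 6: (1844, 107)  from 1·(1327,77) + (517,30)
step 7: (3171, 184)  from 1·(1844,107) + (1327,77)
step 8: (11357, 659)  from 3·(3171,184) + (1844,107)
step 9: (48599, 2820)  from 4·(11357,659) + (3171,184)
fundamental: x₁=48599, y₁=2820  (since 2361862801 − 297·7952400 = 1)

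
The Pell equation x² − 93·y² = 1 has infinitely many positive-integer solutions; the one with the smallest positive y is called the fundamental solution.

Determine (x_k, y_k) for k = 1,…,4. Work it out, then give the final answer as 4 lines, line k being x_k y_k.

12151 1260
295293601 30620520
7176225079351 744139875780
174396621583094401 18084087230585040

[9; 1,1,1,4,6,4,1,1,1,18] for √93; ℓ=10 ⇒ convergent index 9
i=0: a=9 ⇒ p=9, q=1
…
i=3: a=1 ⇒ p=29, q=3
…
i=8: a=1 ⇒ p=7821, q=811
i=9: a=1 ⇒ p=12151, q=1260
(x₁, y₁) = (12151, 1260);  12151² − 93·1260² = 1 ✓
n=2: (12151,1260)∘(12151,1260) = (12151·12151+93·1260·1260, 12151·1260+1260·12151) = (295293601,30620520)
n=3: (295293601,30620520)∘(12151,1260) = (12151·295293601+93·1260·30620520, 12151·30620520+1260·295293601) = (7176225079351,744139875780)
n=4: (7176225079351,744139875780)∘(12151,1260) = (12151·7176225079351+93·1260·744139875780, 12151·744139875780+1260·7176225079351) = (174396621583094401,18084087230585040)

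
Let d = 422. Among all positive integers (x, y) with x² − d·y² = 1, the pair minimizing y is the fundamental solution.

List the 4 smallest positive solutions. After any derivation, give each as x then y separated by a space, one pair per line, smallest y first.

7022501 341850
98631040590001 4801283933700
1385273162348638202501 67434042451384025550
19456164335732849620362360001 947111261097768740333867400

[20; 1,1,5,2,1,…,1,1,40] for √422; ℓ=14 ⇒ convergent index 13
a_0=20:  p_0=20·1+0=20,  q_0=20·0+1=1
…
a_2=1:  p_2=1·21+20=41,  q_2=1·1+1=2
a_3=5:  p_3=5·41+21=226,  q_3=5·2+1=11
a_4=2:  p_4=2·226+41=493,  q_4=2·11+2=24
…
a_6=3:  p_6=3·719+493=2650,  q_6=3·35+24=129
…
a_11=5:  p_11=5·598859+217526=3211821,  q_11=5·29152+10589=156349
a_12=1:  p_12=1·3211821+598859=3810680,  q_12=1·156349+29152=185501
a_13=1:  p_13=1·3810680+3211821=7022501,  q_13=1·185501+156349=341850
(x₁, y₁) = (7022501, 341850);  7022501² − 422·341850² = 1 ✓
n=2: (7022501,341850)∘(7022501,341850) = (7022501·7022501+422·341850·341850, 7022501·341850+341850·7022501) = (98631040590001,4801283933700)
n=3: (98631040590001,4801283933700)∘(7022501,341850) = (7022501·98631040590001+422·341850·4801283933700, 7022501·4801283933700+341850·98631040590001) = (1385273162348638202501,67434042451384025550)
n=4: (1385273162348638202501,67434042451384025550)∘(7022501,341850) = (7022501·1385273162348638202501+422·341850·67434042451384025550, 7022501·67434042451384025550+341850·1385273162348638202501) = (19456164335732849620362360001,947111261097768740333867400)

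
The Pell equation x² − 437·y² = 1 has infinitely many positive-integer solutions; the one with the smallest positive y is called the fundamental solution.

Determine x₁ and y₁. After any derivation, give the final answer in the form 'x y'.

4599 220

[20; 1,9,2,9,1,40] for √437; ℓ=6 ⇒ convergent index 5
i=0: a=20 ⇒ p=20, q=1
…
i=4: a=9 ⇒ p=4160, q=199
i=5: a=1 ⇒ p=4599, q=220
→ (4599, 220).  Check: 4599²=21150801, 437·220²=21150800, difference 1.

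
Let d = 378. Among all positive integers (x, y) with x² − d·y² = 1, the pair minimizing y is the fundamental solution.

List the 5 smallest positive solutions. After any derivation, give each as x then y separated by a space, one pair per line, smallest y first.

8749 450
153090001 7874100
2678768828749 137781001350
46873096812360001 2410891953748200
820185445343906468749 42185787268905002250

√378 → a₀=19, period (2,3,1,4,1,3,2,38); ℓ=8 even so k=7
k=0  a_k=19  p_k/q_k = 19/1
k=1  a_k=2  p_k/q_k = 39/2
…
k=3  a_k=1  p_k/q_k = 175/9
…
k=5  a_k=1  p_k/q_k = 1011/52
k=6  a_k=3  p_k/q_k = 3869/199
k=7  a_k=2  p_k/q_k = 8749/450
fundamental: x₁=8749, y₁=450  (since 76545001 − 378·202500 = 1)
(x_2, y_2) = (8749·8749 + 378·450·450, 8749·450 + 450·8749) = (153090001, 7874100)
(x_3, y_3) = (8749·153090001 + 378·450·7874100, 8749·7874100 + 450·153090001) = (2678768828749, 137781001350)
(x_4, y_4) = (8749·2678768828749 + 378·450·137781001350, 8749·137781001350 + 450·2678768828749) = (46873096812360001, 2410891953748200)
(x_5, y_5) = (8749·46873096812360001 + 378·450·2410891953748200, 8749·2410891953748200 + 450·46873096812360001) = (820185445343906468749, 42185787268905002250)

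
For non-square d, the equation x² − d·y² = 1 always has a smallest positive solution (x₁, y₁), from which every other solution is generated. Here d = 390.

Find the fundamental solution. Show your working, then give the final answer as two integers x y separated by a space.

d=390: √d = [19; 1,2,1,38] (ℓ=4, even), read p_3/q_3
step 0: (19, 1)  from 19·(1,0) + (0,1)
…
step 2: (59, 3)  from 2·(20,1) + (19,1)
step 3: (79, 4)  from 1·(59,3) + (20,1)
→ (79, 4).  Check: 79²=6241, 390·4²=6240, difference 1.

79 4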